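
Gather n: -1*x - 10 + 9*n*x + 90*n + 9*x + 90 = n*(9*x + 90) + 8*x + 80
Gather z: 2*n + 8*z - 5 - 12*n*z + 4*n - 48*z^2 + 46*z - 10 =6*n - 48*z^2 + z*(54 - 12*n) - 15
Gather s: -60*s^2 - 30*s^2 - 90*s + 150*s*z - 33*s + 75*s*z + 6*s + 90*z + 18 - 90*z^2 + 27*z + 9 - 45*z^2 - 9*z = -90*s^2 + s*(225*z - 117) - 135*z^2 + 108*z + 27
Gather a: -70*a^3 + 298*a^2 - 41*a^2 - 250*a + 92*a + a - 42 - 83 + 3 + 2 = -70*a^3 + 257*a^2 - 157*a - 120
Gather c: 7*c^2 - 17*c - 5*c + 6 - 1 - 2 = 7*c^2 - 22*c + 3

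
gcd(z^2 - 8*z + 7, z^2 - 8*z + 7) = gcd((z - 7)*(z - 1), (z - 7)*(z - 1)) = z^2 - 8*z + 7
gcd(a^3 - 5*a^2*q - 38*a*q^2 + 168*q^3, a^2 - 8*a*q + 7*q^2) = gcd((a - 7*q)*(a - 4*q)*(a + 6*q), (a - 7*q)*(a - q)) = -a + 7*q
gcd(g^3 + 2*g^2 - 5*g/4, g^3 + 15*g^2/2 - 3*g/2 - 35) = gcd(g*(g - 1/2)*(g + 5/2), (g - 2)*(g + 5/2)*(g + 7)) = g + 5/2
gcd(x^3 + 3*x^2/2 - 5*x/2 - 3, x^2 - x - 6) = x + 2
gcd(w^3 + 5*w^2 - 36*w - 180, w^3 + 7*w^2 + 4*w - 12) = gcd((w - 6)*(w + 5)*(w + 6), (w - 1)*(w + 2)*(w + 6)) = w + 6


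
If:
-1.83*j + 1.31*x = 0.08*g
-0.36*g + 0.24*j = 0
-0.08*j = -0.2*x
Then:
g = 0.00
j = 0.00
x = 0.00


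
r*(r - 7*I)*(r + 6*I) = r^3 - I*r^2 + 42*r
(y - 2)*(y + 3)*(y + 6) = y^3 + 7*y^2 - 36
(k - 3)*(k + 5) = k^2 + 2*k - 15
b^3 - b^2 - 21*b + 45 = (b - 3)^2*(b + 5)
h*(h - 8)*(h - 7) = h^3 - 15*h^2 + 56*h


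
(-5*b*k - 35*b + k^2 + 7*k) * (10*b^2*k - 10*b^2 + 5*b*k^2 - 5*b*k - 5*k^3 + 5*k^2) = -50*b^3*k^2 - 300*b^3*k + 350*b^3 - 15*b^2*k^3 - 90*b^2*k^2 + 105*b^2*k + 30*b*k^4 + 180*b*k^3 - 210*b*k^2 - 5*k^5 - 30*k^4 + 35*k^3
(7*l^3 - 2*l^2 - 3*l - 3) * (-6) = -42*l^3 + 12*l^2 + 18*l + 18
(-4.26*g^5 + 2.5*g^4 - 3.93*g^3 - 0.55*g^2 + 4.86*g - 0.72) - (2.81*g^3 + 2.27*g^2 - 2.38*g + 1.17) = -4.26*g^5 + 2.5*g^4 - 6.74*g^3 - 2.82*g^2 + 7.24*g - 1.89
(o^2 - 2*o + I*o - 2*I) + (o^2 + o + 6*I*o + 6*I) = 2*o^2 - o + 7*I*o + 4*I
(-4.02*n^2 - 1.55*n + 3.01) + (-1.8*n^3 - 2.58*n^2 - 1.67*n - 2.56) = -1.8*n^3 - 6.6*n^2 - 3.22*n + 0.45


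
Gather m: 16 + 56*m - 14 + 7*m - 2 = 63*m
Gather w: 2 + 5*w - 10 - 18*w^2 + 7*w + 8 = -18*w^2 + 12*w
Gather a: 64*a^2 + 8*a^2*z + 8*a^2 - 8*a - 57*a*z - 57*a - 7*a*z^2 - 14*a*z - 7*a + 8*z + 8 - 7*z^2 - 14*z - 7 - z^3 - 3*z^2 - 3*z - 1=a^2*(8*z + 72) + a*(-7*z^2 - 71*z - 72) - z^3 - 10*z^2 - 9*z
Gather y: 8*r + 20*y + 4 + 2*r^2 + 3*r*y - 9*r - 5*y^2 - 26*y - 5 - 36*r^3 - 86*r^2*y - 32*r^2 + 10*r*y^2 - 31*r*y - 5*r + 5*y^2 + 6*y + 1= -36*r^3 - 30*r^2 + 10*r*y^2 - 6*r + y*(-86*r^2 - 28*r)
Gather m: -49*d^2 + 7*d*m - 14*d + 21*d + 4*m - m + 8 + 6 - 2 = -49*d^2 + 7*d + m*(7*d + 3) + 12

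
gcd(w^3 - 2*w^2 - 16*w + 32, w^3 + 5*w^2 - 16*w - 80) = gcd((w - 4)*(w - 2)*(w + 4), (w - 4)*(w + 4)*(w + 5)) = w^2 - 16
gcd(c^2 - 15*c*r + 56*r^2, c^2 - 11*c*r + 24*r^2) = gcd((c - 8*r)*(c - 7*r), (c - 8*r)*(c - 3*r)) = -c + 8*r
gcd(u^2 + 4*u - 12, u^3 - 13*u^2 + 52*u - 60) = u - 2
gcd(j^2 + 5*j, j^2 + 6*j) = j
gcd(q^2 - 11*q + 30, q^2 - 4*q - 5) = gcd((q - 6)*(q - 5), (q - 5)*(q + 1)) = q - 5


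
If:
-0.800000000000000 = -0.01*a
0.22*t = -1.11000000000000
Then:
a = 80.00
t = -5.05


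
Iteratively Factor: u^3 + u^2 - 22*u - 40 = (u - 5)*(u^2 + 6*u + 8) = (u - 5)*(u + 2)*(u + 4)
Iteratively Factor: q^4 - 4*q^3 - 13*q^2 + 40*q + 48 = (q + 1)*(q^3 - 5*q^2 - 8*q + 48) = (q - 4)*(q + 1)*(q^2 - q - 12) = (q - 4)^2*(q + 1)*(q + 3)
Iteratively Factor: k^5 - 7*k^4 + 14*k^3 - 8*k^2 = (k - 4)*(k^4 - 3*k^3 + 2*k^2) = k*(k - 4)*(k^3 - 3*k^2 + 2*k) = k*(k - 4)*(k - 2)*(k^2 - k) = k^2*(k - 4)*(k - 2)*(k - 1)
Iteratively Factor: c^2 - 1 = (c + 1)*(c - 1)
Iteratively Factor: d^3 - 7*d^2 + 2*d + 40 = (d - 4)*(d^2 - 3*d - 10) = (d - 5)*(d - 4)*(d + 2)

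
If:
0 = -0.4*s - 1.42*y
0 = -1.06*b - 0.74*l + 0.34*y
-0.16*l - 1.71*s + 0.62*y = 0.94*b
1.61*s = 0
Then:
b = 0.00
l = 0.00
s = 0.00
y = 0.00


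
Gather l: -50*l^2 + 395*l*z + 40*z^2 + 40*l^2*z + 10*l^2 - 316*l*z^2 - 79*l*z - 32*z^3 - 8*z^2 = l^2*(40*z - 40) + l*(-316*z^2 + 316*z) - 32*z^3 + 32*z^2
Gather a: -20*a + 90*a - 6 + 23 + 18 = 70*a + 35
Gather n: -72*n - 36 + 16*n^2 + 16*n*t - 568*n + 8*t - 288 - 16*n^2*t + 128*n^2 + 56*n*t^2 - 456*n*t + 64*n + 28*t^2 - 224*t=n^2*(144 - 16*t) + n*(56*t^2 - 440*t - 576) + 28*t^2 - 216*t - 324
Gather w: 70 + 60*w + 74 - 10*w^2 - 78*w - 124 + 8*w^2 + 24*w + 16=-2*w^2 + 6*w + 36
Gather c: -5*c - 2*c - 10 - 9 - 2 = -7*c - 21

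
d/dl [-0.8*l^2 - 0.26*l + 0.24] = -1.6*l - 0.26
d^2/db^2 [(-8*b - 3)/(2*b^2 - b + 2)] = 2*(-(4*b - 1)^2*(8*b + 3) + 2*(24*b - 1)*(2*b^2 - b + 2))/(2*b^2 - b + 2)^3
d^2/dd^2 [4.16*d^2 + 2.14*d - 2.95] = 8.32000000000000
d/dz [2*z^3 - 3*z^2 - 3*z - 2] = 6*z^2 - 6*z - 3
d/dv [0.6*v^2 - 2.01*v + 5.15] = 1.2*v - 2.01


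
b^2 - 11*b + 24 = (b - 8)*(b - 3)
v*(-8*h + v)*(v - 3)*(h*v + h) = -8*h^2*v^3 + 16*h^2*v^2 + 24*h^2*v + h*v^4 - 2*h*v^3 - 3*h*v^2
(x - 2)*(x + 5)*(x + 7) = x^3 + 10*x^2 + 11*x - 70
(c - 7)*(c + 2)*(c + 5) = c^3 - 39*c - 70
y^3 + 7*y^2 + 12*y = y*(y + 3)*(y + 4)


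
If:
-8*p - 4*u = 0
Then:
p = -u/2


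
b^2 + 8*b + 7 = (b + 1)*(b + 7)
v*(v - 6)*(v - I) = v^3 - 6*v^2 - I*v^2 + 6*I*v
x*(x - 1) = x^2 - x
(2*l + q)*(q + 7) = 2*l*q + 14*l + q^2 + 7*q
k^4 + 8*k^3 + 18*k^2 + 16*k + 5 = (k + 1)^3*(k + 5)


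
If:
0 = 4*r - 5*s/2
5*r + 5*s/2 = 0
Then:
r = 0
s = 0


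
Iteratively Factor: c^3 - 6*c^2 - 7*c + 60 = (c + 3)*(c^2 - 9*c + 20) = (c - 4)*(c + 3)*(c - 5)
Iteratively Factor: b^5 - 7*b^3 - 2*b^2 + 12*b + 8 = (b - 2)*(b^4 + 2*b^3 - 3*b^2 - 8*b - 4) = (b - 2)*(b + 1)*(b^3 + b^2 - 4*b - 4) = (b - 2)*(b + 1)*(b + 2)*(b^2 - b - 2) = (b - 2)^2*(b + 1)*(b + 2)*(b + 1)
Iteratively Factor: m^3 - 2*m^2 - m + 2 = (m - 1)*(m^2 - m - 2) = (m - 2)*(m - 1)*(m + 1)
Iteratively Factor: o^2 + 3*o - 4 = (o - 1)*(o + 4)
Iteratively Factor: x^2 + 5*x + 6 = (x + 3)*(x + 2)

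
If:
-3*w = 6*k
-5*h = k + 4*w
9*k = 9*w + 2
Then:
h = 14/135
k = 2/27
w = -4/27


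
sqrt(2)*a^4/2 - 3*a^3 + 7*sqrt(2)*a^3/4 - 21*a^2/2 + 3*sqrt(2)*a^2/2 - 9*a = a*(a + 3/2)*(a - 3*sqrt(2))*(sqrt(2)*a/2 + sqrt(2))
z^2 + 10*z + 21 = (z + 3)*(z + 7)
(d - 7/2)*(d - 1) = d^2 - 9*d/2 + 7/2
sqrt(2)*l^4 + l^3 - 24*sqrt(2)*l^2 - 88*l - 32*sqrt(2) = (l - 4*sqrt(2))*(l + 2*sqrt(2))^2*(sqrt(2)*l + 1)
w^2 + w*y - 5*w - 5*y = (w - 5)*(w + y)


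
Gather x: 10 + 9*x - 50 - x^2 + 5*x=-x^2 + 14*x - 40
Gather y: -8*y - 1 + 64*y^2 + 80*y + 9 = 64*y^2 + 72*y + 8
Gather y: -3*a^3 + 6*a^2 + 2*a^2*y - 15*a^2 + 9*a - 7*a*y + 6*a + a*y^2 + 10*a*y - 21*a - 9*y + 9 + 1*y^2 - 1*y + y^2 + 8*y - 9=-3*a^3 - 9*a^2 - 6*a + y^2*(a + 2) + y*(2*a^2 + 3*a - 2)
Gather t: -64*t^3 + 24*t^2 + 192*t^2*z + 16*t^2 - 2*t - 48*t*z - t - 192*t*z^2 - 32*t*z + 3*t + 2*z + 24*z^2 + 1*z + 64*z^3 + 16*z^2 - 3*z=-64*t^3 + t^2*(192*z + 40) + t*(-192*z^2 - 80*z) + 64*z^3 + 40*z^2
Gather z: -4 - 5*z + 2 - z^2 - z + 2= -z^2 - 6*z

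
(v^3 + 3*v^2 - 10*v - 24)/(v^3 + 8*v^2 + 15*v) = (v^3 + 3*v^2 - 10*v - 24)/(v*(v^2 + 8*v + 15))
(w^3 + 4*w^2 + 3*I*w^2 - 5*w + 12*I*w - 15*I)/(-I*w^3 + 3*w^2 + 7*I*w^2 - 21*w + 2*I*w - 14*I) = (I*w^3 + w^2*(-3 + 4*I) - w*(12 + 5*I) + 15)/(w^3 + w^2*(-7 + 3*I) - w*(2 + 21*I) + 14)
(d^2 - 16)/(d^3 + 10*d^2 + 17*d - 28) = (d - 4)/(d^2 + 6*d - 7)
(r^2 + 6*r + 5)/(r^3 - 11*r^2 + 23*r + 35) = (r + 5)/(r^2 - 12*r + 35)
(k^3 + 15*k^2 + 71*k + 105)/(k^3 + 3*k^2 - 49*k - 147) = (k + 5)/(k - 7)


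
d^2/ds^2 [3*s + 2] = 0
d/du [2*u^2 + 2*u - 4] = 4*u + 2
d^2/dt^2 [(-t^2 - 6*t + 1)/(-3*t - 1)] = -52/(27*t^3 + 27*t^2 + 9*t + 1)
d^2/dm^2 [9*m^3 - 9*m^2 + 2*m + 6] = 54*m - 18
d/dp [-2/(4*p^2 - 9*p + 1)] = 2*(8*p - 9)/(4*p^2 - 9*p + 1)^2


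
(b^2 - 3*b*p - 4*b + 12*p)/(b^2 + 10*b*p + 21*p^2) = (b^2 - 3*b*p - 4*b + 12*p)/(b^2 + 10*b*p + 21*p^2)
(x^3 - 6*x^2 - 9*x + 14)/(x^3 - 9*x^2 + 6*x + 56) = (x - 1)/(x - 4)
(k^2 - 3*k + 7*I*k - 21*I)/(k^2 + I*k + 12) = (k^2 + k*(-3 + 7*I) - 21*I)/(k^2 + I*k + 12)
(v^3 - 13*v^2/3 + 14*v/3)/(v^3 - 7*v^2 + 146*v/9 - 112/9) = 3*v/(3*v - 8)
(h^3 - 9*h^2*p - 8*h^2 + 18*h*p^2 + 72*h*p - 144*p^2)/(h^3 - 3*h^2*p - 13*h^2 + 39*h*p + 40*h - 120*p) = (h - 6*p)/(h - 5)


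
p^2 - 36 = (p - 6)*(p + 6)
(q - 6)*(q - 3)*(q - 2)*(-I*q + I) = -I*q^4 + 12*I*q^3 - 47*I*q^2 + 72*I*q - 36*I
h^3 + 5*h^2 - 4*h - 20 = (h - 2)*(h + 2)*(h + 5)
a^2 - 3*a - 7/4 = (a - 7/2)*(a + 1/2)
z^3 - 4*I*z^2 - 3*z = z*(z - 3*I)*(z - I)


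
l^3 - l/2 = l*(l - sqrt(2)/2)*(l + sqrt(2)/2)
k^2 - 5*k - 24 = (k - 8)*(k + 3)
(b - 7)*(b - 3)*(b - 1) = b^3 - 11*b^2 + 31*b - 21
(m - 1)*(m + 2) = m^2 + m - 2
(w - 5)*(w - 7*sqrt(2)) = w^2 - 7*sqrt(2)*w - 5*w + 35*sqrt(2)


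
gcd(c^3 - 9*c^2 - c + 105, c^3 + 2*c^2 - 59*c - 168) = c + 3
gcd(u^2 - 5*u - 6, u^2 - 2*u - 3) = u + 1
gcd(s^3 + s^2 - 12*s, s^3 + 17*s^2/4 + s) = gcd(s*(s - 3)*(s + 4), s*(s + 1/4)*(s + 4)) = s^2 + 4*s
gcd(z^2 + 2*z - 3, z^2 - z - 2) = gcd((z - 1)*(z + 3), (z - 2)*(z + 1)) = 1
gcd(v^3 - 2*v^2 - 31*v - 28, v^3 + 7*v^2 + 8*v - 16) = v + 4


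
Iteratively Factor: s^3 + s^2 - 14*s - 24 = (s + 3)*(s^2 - 2*s - 8) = (s + 2)*(s + 3)*(s - 4)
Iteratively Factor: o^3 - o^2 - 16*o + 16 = (o - 4)*(o^2 + 3*o - 4) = (o - 4)*(o - 1)*(o + 4)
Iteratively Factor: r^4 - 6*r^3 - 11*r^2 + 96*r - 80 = (r - 1)*(r^3 - 5*r^2 - 16*r + 80) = (r - 1)*(r + 4)*(r^2 - 9*r + 20) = (r - 4)*(r - 1)*(r + 4)*(r - 5)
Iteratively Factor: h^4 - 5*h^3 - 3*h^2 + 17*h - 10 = (h + 2)*(h^3 - 7*h^2 + 11*h - 5) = (h - 1)*(h + 2)*(h^2 - 6*h + 5) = (h - 5)*(h - 1)*(h + 2)*(h - 1)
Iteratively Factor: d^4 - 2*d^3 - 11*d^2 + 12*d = (d + 3)*(d^3 - 5*d^2 + 4*d) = d*(d + 3)*(d^2 - 5*d + 4) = d*(d - 1)*(d + 3)*(d - 4)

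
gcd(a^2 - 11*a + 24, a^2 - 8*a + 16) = 1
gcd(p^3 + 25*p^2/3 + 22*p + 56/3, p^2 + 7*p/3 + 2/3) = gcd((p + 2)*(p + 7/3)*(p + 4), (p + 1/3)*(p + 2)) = p + 2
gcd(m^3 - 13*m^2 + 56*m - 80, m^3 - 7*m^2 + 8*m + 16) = m^2 - 8*m + 16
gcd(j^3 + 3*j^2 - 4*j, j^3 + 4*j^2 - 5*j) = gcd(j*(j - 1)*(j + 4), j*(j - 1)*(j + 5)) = j^2 - j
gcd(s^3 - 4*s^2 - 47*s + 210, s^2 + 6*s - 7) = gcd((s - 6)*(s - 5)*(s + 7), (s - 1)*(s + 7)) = s + 7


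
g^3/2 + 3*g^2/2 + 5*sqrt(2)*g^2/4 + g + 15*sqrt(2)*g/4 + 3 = (g/2 + sqrt(2))*(g + 3)*(g + sqrt(2)/2)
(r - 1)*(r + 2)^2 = r^3 + 3*r^2 - 4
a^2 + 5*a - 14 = (a - 2)*(a + 7)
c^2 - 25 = (c - 5)*(c + 5)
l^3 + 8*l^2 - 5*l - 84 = (l - 3)*(l + 4)*(l + 7)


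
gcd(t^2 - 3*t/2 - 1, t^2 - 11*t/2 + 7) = t - 2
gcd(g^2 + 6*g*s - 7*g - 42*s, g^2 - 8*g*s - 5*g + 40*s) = 1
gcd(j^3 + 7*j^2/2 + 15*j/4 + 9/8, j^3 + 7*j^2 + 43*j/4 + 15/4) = j^2 + 2*j + 3/4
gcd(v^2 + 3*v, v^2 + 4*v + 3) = v + 3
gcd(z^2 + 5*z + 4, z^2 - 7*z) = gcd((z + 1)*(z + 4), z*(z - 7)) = 1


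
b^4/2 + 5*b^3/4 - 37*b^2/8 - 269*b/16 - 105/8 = (b/2 + 1)*(b - 7/2)*(b + 3/2)*(b + 5/2)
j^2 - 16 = (j - 4)*(j + 4)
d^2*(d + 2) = d^3 + 2*d^2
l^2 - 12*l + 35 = (l - 7)*(l - 5)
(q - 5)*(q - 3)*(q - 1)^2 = q^4 - 10*q^3 + 32*q^2 - 38*q + 15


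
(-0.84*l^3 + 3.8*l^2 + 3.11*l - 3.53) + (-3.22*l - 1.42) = -0.84*l^3 + 3.8*l^2 - 0.11*l - 4.95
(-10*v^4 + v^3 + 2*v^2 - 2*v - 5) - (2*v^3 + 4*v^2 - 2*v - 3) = -10*v^4 - v^3 - 2*v^2 - 2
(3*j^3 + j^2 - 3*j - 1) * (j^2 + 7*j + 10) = 3*j^5 + 22*j^4 + 34*j^3 - 12*j^2 - 37*j - 10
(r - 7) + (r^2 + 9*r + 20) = r^2 + 10*r + 13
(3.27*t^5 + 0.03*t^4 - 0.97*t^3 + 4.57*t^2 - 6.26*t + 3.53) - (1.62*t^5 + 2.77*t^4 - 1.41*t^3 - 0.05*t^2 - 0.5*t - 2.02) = 1.65*t^5 - 2.74*t^4 + 0.44*t^3 + 4.62*t^2 - 5.76*t + 5.55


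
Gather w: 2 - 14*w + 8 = 10 - 14*w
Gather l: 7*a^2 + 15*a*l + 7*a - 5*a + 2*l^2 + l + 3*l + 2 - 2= 7*a^2 + 2*a + 2*l^2 + l*(15*a + 4)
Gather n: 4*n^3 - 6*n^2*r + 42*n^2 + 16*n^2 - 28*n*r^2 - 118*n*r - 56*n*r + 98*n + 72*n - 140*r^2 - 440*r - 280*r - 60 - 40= 4*n^3 + n^2*(58 - 6*r) + n*(-28*r^2 - 174*r + 170) - 140*r^2 - 720*r - 100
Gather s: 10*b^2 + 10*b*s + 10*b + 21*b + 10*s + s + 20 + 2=10*b^2 + 31*b + s*(10*b + 11) + 22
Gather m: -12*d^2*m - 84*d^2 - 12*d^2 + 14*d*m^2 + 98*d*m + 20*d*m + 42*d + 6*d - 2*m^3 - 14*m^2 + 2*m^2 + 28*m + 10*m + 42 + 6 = -96*d^2 + 48*d - 2*m^3 + m^2*(14*d - 12) + m*(-12*d^2 + 118*d + 38) + 48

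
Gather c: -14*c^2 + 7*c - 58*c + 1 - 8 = -14*c^2 - 51*c - 7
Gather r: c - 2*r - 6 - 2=c - 2*r - 8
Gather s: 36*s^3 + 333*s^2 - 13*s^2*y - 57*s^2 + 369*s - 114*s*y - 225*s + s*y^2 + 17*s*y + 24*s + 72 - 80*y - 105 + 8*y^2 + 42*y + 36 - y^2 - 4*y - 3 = 36*s^3 + s^2*(276 - 13*y) + s*(y^2 - 97*y + 168) + 7*y^2 - 42*y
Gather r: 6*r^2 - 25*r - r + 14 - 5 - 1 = 6*r^2 - 26*r + 8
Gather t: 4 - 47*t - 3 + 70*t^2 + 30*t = 70*t^2 - 17*t + 1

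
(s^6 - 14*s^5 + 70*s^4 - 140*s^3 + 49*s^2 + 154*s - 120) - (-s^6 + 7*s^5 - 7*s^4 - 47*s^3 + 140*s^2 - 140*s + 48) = 2*s^6 - 21*s^5 + 77*s^4 - 93*s^3 - 91*s^2 + 294*s - 168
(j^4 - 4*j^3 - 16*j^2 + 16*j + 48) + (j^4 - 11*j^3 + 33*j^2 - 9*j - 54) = 2*j^4 - 15*j^3 + 17*j^2 + 7*j - 6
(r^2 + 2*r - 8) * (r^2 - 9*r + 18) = r^4 - 7*r^3 - 8*r^2 + 108*r - 144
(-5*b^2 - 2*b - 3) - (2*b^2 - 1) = -7*b^2 - 2*b - 2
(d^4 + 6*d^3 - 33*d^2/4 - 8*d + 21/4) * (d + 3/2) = d^5 + 15*d^4/2 + 3*d^3/4 - 163*d^2/8 - 27*d/4 + 63/8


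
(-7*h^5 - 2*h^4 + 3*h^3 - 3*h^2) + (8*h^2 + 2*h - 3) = -7*h^5 - 2*h^4 + 3*h^3 + 5*h^2 + 2*h - 3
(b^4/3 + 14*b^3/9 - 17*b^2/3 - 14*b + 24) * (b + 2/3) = b^5/3 + 16*b^4/9 - 125*b^3/27 - 160*b^2/9 + 44*b/3 + 16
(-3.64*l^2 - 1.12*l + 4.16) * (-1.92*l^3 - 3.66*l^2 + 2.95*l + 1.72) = 6.9888*l^5 + 15.4728*l^4 - 14.626*l^3 - 24.7904*l^2 + 10.3456*l + 7.1552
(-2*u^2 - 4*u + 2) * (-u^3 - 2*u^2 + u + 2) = 2*u^5 + 8*u^4 + 4*u^3 - 12*u^2 - 6*u + 4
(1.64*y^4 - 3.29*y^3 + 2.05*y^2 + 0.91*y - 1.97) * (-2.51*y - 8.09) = -4.1164*y^5 - 5.0097*y^4 + 21.4706*y^3 - 18.8686*y^2 - 2.4172*y + 15.9373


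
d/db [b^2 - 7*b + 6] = 2*b - 7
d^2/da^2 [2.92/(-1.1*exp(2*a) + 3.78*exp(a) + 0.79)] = (2.92*(2.2*exp(a) - 3.78)*(4.4*exp(a) - 7.56)*exp(a) + (12.848*exp(a) - 11.0376)*(-1.1*exp(2*a) + 3.78*exp(a) + 0.79))*exp(a)/(-1.1*exp(2*a) + 3.78*exp(a) + 0.79)^3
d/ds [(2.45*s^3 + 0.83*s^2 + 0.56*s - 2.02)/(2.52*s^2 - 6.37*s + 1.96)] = (6.174*s^4 - 31.213*s^3 + 7.7077*s^2 + 13.4344*s - 11.7698)/(6.3504*s^4 - 32.1048*s^3 + 50.4553*s^2 - 24.9704*s + 3.8416)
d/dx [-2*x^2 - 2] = -4*x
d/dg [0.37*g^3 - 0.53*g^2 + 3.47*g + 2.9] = 1.11*g^2 - 1.06*g + 3.47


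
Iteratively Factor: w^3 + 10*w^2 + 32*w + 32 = (w + 2)*(w^2 + 8*w + 16) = (w + 2)*(w + 4)*(w + 4)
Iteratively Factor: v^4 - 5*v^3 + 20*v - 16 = (v - 2)*(v^3 - 3*v^2 - 6*v + 8) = (v - 2)*(v + 2)*(v^2 - 5*v + 4) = (v - 4)*(v - 2)*(v + 2)*(v - 1)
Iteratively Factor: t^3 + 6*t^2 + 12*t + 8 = (t + 2)*(t^2 + 4*t + 4) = (t + 2)^2*(t + 2)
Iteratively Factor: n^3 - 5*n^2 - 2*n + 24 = (n - 3)*(n^2 - 2*n - 8) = (n - 4)*(n - 3)*(n + 2)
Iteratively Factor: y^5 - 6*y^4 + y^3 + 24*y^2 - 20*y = (y + 2)*(y^4 - 8*y^3 + 17*y^2 - 10*y) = (y - 1)*(y + 2)*(y^3 - 7*y^2 + 10*y) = (y - 5)*(y - 1)*(y + 2)*(y^2 - 2*y) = y*(y - 5)*(y - 1)*(y + 2)*(y - 2)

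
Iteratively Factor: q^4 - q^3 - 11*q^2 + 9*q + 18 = (q + 3)*(q^3 - 4*q^2 + q + 6) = (q - 3)*(q + 3)*(q^2 - q - 2) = (q - 3)*(q + 1)*(q + 3)*(q - 2)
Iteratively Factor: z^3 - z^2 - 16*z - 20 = (z + 2)*(z^2 - 3*z - 10) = (z + 2)^2*(z - 5)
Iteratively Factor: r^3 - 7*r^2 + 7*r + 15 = (r + 1)*(r^2 - 8*r + 15) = (r - 5)*(r + 1)*(r - 3)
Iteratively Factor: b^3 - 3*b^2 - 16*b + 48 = (b - 3)*(b^2 - 16) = (b - 4)*(b - 3)*(b + 4)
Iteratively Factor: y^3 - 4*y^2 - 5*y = (y - 5)*(y^2 + y) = (y - 5)*(y + 1)*(y)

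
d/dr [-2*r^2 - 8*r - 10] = -4*r - 8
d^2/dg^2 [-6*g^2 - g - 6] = -12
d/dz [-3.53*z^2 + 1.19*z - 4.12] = 1.19 - 7.06*z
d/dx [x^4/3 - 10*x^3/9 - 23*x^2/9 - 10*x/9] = 4*x^3/3 - 10*x^2/3 - 46*x/9 - 10/9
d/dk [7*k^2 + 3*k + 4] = 14*k + 3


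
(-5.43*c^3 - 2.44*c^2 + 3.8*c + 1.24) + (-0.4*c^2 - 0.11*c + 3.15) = -5.43*c^3 - 2.84*c^2 + 3.69*c + 4.39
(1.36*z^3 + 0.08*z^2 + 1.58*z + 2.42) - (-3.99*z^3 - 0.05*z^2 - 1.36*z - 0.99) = 5.35*z^3 + 0.13*z^2 + 2.94*z + 3.41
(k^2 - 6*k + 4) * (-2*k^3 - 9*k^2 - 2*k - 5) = -2*k^5 + 3*k^4 + 44*k^3 - 29*k^2 + 22*k - 20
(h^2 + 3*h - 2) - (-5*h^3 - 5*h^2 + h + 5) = 5*h^3 + 6*h^2 + 2*h - 7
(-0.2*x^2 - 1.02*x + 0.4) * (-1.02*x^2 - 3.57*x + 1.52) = 0.204*x^4 + 1.7544*x^3 + 2.9294*x^2 - 2.9784*x + 0.608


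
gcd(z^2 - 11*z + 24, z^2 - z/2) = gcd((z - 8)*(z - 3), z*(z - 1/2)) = 1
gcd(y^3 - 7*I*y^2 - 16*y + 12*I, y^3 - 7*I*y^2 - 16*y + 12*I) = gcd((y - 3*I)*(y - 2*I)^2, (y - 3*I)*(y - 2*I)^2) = y^3 - 7*I*y^2 - 16*y + 12*I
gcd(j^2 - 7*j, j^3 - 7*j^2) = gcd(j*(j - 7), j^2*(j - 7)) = j^2 - 7*j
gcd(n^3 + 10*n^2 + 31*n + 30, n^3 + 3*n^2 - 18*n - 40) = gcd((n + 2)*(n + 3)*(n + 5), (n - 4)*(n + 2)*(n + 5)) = n^2 + 7*n + 10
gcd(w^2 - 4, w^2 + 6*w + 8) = w + 2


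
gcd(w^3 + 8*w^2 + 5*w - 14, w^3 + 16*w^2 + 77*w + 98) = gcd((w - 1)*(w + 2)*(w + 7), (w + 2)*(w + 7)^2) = w^2 + 9*w + 14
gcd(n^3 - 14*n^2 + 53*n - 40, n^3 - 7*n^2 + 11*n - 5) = n^2 - 6*n + 5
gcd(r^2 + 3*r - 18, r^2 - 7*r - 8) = 1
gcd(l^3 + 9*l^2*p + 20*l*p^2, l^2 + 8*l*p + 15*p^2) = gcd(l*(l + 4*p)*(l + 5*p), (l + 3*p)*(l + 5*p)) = l + 5*p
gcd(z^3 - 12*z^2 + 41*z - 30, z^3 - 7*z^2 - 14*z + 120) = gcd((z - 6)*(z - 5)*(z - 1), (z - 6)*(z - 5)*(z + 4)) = z^2 - 11*z + 30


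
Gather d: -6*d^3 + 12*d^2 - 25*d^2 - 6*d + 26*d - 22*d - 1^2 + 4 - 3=-6*d^3 - 13*d^2 - 2*d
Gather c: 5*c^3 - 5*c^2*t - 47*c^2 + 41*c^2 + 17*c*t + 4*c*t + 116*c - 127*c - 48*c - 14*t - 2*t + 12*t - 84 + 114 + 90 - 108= 5*c^3 + c^2*(-5*t - 6) + c*(21*t - 59) - 4*t + 12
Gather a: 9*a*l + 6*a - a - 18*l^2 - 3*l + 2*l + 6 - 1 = a*(9*l + 5) - 18*l^2 - l + 5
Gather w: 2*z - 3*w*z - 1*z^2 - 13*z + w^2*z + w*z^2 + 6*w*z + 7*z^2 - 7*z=w^2*z + w*(z^2 + 3*z) + 6*z^2 - 18*z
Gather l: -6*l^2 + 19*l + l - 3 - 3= -6*l^2 + 20*l - 6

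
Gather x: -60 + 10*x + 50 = 10*x - 10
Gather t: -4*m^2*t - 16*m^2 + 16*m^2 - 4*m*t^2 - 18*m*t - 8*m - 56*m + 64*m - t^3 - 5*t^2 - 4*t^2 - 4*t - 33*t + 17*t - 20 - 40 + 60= -t^3 + t^2*(-4*m - 9) + t*(-4*m^2 - 18*m - 20)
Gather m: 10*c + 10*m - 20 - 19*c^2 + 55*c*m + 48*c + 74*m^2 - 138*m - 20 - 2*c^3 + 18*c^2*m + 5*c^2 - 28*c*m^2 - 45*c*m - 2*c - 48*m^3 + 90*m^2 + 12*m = -2*c^3 - 14*c^2 + 56*c - 48*m^3 + m^2*(164 - 28*c) + m*(18*c^2 + 10*c - 116) - 40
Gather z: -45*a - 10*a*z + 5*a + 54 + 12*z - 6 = -40*a + z*(12 - 10*a) + 48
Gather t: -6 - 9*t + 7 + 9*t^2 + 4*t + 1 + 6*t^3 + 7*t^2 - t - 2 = 6*t^3 + 16*t^2 - 6*t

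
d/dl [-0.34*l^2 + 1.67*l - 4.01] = 1.67 - 0.68*l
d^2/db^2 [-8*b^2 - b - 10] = -16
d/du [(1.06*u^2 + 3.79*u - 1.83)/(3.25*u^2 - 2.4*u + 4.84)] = (-14.8615*u^2 + 22.1558*u + 13.9516)/(10.5625*u^4 - 15.6*u^3 + 37.22*u^2 - 23.232*u + 23.4256)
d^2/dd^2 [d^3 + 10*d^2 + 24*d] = 6*d + 20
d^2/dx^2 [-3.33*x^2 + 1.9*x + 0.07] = -6.66000000000000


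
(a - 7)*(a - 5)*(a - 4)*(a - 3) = a^4 - 19*a^3 + 131*a^2 - 389*a + 420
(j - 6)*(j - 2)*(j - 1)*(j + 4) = j^4 - 5*j^3 - 16*j^2 + 68*j - 48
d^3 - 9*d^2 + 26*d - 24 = (d - 4)*(d - 3)*(d - 2)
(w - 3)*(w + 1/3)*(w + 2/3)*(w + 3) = w^4 + w^3 - 79*w^2/9 - 9*w - 2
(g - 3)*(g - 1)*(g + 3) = g^3 - g^2 - 9*g + 9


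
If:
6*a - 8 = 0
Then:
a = 4/3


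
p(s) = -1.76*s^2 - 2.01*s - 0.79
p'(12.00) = -44.25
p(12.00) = -278.35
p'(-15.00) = 50.79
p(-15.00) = -366.64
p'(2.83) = -11.97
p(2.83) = -20.57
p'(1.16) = -6.09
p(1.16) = -5.49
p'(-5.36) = 16.86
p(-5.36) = -40.58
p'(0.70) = -4.47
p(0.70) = -3.06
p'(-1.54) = 3.41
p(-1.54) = -1.87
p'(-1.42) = 2.99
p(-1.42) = -1.48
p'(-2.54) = 6.93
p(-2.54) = -7.04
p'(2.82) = -11.94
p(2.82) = -20.45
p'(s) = -3.52*s - 2.01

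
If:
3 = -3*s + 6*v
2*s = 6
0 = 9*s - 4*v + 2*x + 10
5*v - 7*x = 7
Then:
No Solution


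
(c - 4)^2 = c^2 - 8*c + 16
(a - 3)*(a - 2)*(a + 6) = a^3 + a^2 - 24*a + 36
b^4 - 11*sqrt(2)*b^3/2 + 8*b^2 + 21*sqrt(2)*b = b*(b - 7*sqrt(2)/2)*(b - 3*sqrt(2))*(b + sqrt(2))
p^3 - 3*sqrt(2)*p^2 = p^2*(p - 3*sqrt(2))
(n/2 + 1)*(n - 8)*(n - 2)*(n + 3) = n^4/2 - 5*n^3/2 - 14*n^2 + 10*n + 48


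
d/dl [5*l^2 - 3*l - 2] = 10*l - 3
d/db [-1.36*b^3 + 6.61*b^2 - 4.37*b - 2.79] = -4.08*b^2 + 13.22*b - 4.37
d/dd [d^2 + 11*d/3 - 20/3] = 2*d + 11/3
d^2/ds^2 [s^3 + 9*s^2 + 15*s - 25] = 6*s + 18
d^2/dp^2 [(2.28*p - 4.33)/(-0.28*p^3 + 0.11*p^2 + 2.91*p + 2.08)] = (-1.072512*p^5 + 4.495008*p^4 - 5.904488*p^3 - 36.78861*p^2 + 26.576934*p + 98.953106)/(0.021952*p^9 - 0.025872*p^8 - 0.674268*p^7 + 0.047221*p^6 + 7.391955*p^5 + 7.298727*p^4 - 25.002843*p^3 - 54.268656*p^2 - 37.769472*p - 8.998912)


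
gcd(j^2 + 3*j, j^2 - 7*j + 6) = 1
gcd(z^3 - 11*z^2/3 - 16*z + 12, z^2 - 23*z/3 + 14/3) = z - 2/3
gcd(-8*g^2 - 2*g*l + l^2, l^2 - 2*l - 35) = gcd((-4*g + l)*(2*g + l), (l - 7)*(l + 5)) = 1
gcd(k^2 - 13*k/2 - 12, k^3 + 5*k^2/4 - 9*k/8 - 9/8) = k + 3/2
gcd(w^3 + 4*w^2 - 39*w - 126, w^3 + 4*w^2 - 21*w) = w + 7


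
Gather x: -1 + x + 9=x + 8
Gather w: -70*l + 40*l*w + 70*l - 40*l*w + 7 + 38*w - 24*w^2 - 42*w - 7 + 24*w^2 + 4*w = 0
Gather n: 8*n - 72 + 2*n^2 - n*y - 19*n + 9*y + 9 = 2*n^2 + n*(-y - 11) + 9*y - 63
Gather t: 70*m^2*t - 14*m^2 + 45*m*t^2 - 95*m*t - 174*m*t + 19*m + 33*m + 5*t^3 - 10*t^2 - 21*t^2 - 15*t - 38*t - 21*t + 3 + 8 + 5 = -14*m^2 + 52*m + 5*t^3 + t^2*(45*m - 31) + t*(70*m^2 - 269*m - 74) + 16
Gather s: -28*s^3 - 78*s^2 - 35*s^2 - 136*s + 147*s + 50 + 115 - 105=-28*s^3 - 113*s^2 + 11*s + 60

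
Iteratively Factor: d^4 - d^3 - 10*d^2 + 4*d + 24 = (d - 3)*(d^3 + 2*d^2 - 4*d - 8) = (d - 3)*(d + 2)*(d^2 - 4) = (d - 3)*(d + 2)^2*(d - 2)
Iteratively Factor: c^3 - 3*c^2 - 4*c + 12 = (c - 2)*(c^2 - c - 6) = (c - 3)*(c - 2)*(c + 2)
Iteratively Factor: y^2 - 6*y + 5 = (y - 5)*(y - 1)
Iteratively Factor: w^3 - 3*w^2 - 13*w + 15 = (w + 3)*(w^2 - 6*w + 5) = (w - 1)*(w + 3)*(w - 5)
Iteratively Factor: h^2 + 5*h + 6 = (h + 2)*(h + 3)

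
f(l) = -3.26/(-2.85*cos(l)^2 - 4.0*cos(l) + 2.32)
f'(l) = -3.26*(-5.7*sin(l)*cos(l) - 4.0*sin(l))/(-2.85*cos(l)^2 - 4.0*cos(l) + 2.32)^2 = (18.582*cos(l) + 13.04)*sin(l)/(2.85*cos(l)^2 + 4.0*cos(l) - 2.32)^2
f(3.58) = -0.90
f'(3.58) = 0.12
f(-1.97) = -0.95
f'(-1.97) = -0.45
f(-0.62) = 1.15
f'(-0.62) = -2.05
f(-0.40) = 0.86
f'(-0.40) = -0.82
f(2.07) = -0.91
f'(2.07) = 0.28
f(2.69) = -0.90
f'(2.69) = -0.12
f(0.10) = 0.73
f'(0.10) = 0.16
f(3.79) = -0.88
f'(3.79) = 0.08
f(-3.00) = -0.93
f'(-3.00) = 0.06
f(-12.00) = 1.06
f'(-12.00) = 1.62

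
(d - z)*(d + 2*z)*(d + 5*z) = d^3 + 6*d^2*z + 3*d*z^2 - 10*z^3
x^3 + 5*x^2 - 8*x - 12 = (x - 2)*(x + 1)*(x + 6)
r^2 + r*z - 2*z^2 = (r - z)*(r + 2*z)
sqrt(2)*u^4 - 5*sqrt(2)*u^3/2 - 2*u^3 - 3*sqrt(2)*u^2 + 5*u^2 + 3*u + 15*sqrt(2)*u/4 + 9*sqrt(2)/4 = (u - 3)*(u - 3*sqrt(2)/2)*(u + sqrt(2)/2)*(sqrt(2)*u + sqrt(2)/2)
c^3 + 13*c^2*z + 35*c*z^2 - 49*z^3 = (c - z)*(c + 7*z)^2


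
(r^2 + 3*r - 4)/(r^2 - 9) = (r^2 + 3*r - 4)/(r^2 - 9)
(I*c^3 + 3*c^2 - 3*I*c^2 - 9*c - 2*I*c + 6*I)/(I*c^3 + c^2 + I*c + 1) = (c^2 - c*(3 + 2*I) + 6*I)/(c^2 + 1)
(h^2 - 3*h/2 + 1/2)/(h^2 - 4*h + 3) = (h - 1/2)/(h - 3)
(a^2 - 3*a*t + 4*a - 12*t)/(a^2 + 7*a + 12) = (a - 3*t)/(a + 3)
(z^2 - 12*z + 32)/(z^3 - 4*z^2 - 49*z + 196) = (z - 8)/(z^2 - 49)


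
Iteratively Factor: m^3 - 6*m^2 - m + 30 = (m + 2)*(m^2 - 8*m + 15) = (m - 5)*(m + 2)*(m - 3)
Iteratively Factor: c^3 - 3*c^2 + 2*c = (c - 1)*(c^2 - 2*c) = (c - 2)*(c - 1)*(c)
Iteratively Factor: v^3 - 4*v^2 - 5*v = (v)*(v^2 - 4*v - 5) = v*(v + 1)*(v - 5)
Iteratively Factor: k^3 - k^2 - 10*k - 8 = (k - 4)*(k^2 + 3*k + 2) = (k - 4)*(k + 1)*(k + 2)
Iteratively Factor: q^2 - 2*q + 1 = (q - 1)*(q - 1)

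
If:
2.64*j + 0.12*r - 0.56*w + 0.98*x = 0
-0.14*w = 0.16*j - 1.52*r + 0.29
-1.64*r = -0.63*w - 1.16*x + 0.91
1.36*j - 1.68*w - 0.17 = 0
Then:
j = -0.57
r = 0.08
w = -0.56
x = 1.20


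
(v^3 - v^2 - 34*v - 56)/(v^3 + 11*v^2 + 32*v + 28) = (v^2 - 3*v - 28)/(v^2 + 9*v + 14)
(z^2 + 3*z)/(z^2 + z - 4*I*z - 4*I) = z*(z + 3)/(z^2 + z - 4*I*z - 4*I)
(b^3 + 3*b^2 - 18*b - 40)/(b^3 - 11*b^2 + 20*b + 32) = (b^2 + 7*b + 10)/(b^2 - 7*b - 8)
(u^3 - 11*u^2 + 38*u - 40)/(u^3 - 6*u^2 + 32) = (u^2 - 7*u + 10)/(u^2 - 2*u - 8)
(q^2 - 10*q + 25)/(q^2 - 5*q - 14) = (-q^2 + 10*q - 25)/(-q^2 + 5*q + 14)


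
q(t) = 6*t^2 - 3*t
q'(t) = 12*t - 3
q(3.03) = 46.00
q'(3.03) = 33.36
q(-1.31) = 14.23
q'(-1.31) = -18.72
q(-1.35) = 14.98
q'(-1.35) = -19.20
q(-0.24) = 1.07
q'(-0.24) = -5.88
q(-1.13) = 11.05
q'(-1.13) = -16.56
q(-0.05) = 0.16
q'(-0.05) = -3.60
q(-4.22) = 119.51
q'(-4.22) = -53.64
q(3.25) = 53.62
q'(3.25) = 36.00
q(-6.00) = 234.00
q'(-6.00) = -75.00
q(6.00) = 198.00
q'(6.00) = 69.00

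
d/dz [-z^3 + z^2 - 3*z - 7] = -3*z^2 + 2*z - 3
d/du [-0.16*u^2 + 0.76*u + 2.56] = 0.76 - 0.32*u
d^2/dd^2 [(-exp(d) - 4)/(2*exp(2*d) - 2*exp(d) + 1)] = (-4*exp(4*d) - 68*exp(3*d) + 60*exp(2*d) + 14*exp(d) - 9)*exp(d)/(8*exp(6*d) - 24*exp(5*d) + 36*exp(4*d) - 32*exp(3*d) + 18*exp(2*d) - 6*exp(d) + 1)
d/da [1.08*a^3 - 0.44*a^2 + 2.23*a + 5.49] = 3.24*a^2 - 0.88*a + 2.23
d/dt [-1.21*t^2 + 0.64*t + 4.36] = 0.64 - 2.42*t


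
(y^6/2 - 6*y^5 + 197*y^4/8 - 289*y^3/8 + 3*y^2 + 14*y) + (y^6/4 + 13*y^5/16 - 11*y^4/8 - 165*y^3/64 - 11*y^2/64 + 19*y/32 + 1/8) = 3*y^6/4 - 83*y^5/16 + 93*y^4/4 - 2477*y^3/64 + 181*y^2/64 + 467*y/32 + 1/8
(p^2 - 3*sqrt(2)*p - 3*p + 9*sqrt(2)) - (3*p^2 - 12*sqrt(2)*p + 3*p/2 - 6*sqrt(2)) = -2*p^2 - 9*p/2 + 9*sqrt(2)*p + 15*sqrt(2)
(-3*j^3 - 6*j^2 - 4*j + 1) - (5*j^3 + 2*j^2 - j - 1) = -8*j^3 - 8*j^2 - 3*j + 2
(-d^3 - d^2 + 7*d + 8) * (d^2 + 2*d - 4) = -d^5 - 3*d^4 + 9*d^3 + 26*d^2 - 12*d - 32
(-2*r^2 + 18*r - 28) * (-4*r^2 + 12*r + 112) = 8*r^4 - 96*r^3 + 104*r^2 + 1680*r - 3136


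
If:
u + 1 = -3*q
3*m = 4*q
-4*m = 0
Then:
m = 0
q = 0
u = -1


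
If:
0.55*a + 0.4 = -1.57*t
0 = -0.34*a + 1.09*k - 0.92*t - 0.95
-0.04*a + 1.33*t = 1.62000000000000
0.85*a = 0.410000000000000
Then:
No Solution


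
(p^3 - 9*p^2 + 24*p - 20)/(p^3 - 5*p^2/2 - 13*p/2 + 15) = 2*(p^2 - 7*p + 10)/(2*p^2 - p - 15)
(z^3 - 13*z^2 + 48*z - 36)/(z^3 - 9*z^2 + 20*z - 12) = (z - 6)/(z - 2)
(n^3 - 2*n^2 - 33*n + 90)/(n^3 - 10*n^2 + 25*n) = (n^2 + 3*n - 18)/(n*(n - 5))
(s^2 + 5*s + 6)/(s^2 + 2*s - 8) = (s^2 + 5*s + 6)/(s^2 + 2*s - 8)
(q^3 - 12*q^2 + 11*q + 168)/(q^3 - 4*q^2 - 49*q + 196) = (q^2 - 5*q - 24)/(q^2 + 3*q - 28)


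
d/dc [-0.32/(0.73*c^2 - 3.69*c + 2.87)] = (0.4672*c - 1.1808)/(0.73*c^2 - 3.69*c + 2.87)^2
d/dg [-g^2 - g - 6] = -2*g - 1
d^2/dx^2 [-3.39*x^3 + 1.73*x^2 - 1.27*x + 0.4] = 3.46 - 20.34*x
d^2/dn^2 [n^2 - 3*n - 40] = 2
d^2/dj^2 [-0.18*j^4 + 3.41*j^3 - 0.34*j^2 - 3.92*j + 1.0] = -2.16*j^2 + 20.46*j - 0.68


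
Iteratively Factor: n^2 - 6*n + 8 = (n - 4)*(n - 2)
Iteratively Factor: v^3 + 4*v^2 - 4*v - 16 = (v + 4)*(v^2 - 4) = (v + 2)*(v + 4)*(v - 2)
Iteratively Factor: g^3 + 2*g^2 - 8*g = (g - 2)*(g^2 + 4*g) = g*(g - 2)*(g + 4)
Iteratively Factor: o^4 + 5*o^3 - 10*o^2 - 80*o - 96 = (o + 2)*(o^3 + 3*o^2 - 16*o - 48) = (o + 2)*(o + 4)*(o^2 - o - 12) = (o - 4)*(o + 2)*(o + 4)*(o + 3)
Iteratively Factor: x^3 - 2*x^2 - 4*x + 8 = (x - 2)*(x^2 - 4) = (x - 2)*(x + 2)*(x - 2)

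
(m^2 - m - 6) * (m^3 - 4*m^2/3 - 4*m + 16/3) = m^5 - 7*m^4/3 - 26*m^3/3 + 52*m^2/3 + 56*m/3 - 32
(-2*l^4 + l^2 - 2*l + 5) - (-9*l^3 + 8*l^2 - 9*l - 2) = -2*l^4 + 9*l^3 - 7*l^2 + 7*l + 7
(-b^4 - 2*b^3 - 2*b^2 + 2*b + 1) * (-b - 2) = b^5 + 4*b^4 + 6*b^3 + 2*b^2 - 5*b - 2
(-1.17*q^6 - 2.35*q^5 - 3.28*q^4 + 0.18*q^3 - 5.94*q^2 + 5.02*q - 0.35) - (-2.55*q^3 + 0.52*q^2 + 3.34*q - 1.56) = -1.17*q^6 - 2.35*q^5 - 3.28*q^4 + 2.73*q^3 - 6.46*q^2 + 1.68*q + 1.21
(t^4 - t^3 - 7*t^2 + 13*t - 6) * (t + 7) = t^5 + 6*t^4 - 14*t^3 - 36*t^2 + 85*t - 42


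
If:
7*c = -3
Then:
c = -3/7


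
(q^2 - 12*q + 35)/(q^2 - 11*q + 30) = (q - 7)/(q - 6)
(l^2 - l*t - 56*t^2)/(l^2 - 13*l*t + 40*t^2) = (-l - 7*t)/(-l + 5*t)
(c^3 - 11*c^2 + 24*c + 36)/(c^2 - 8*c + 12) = (c^2 - 5*c - 6)/(c - 2)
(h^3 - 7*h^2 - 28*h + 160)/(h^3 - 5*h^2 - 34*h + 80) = (h - 4)/(h - 2)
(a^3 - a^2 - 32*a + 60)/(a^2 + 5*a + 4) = (a^3 - a^2 - 32*a + 60)/(a^2 + 5*a + 4)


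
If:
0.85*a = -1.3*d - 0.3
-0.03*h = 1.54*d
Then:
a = 0.0297937356760886*h - 0.352941176470588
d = -0.0194805194805195*h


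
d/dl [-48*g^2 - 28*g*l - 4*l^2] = -28*g - 8*l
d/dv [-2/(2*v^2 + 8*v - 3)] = 8*(v + 2)/(2*v^2 + 8*v - 3)^2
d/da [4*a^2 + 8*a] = 8*a + 8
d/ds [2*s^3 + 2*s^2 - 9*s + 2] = 6*s^2 + 4*s - 9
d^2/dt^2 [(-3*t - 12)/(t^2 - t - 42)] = 6*(3*(t + 1)*(-t^2 + t + 42) + (t + 4)*(2*t - 1)^2)/(-t^2 + t + 42)^3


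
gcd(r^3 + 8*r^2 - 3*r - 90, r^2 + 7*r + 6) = r + 6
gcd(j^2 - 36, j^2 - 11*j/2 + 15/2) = 1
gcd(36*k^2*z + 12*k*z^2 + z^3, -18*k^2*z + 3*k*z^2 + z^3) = 6*k*z + z^2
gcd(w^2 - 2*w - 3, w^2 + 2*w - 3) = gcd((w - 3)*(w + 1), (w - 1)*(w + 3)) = 1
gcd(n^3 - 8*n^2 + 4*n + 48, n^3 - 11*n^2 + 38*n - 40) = n - 4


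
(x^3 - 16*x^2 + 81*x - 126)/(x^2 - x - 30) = (x^2 - 10*x + 21)/(x + 5)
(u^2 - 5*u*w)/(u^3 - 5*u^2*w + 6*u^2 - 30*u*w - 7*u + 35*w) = u/(u^2 + 6*u - 7)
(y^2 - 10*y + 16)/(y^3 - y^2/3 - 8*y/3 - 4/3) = 3*(y - 8)/(3*y^2 + 5*y + 2)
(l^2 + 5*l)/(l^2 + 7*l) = (l + 5)/(l + 7)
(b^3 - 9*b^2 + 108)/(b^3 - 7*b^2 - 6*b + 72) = (b - 6)/(b - 4)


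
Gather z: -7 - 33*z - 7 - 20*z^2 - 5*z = -20*z^2 - 38*z - 14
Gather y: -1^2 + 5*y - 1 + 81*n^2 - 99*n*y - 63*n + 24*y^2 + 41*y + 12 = 81*n^2 - 63*n + 24*y^2 + y*(46 - 99*n) + 10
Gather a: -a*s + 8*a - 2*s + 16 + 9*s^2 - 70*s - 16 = a*(8 - s) + 9*s^2 - 72*s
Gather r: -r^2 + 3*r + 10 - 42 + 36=-r^2 + 3*r + 4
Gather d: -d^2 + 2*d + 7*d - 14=-d^2 + 9*d - 14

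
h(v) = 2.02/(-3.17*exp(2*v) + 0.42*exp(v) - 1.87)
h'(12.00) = 0.00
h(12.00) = 0.00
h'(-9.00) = 0.00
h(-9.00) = -1.08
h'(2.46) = 0.01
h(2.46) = -0.00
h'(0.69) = 0.26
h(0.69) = -0.15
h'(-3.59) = -0.00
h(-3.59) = -1.09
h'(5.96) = 0.00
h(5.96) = -0.00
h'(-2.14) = 0.02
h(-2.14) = -1.08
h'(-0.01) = 0.56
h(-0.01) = -0.44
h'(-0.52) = 0.54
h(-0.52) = -0.74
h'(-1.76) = 0.07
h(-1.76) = -1.07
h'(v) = 2.02*(6.34*exp(2*v) - 0.42*exp(v))/(-3.17*exp(2*v) + 0.42*exp(v) - 1.87)^2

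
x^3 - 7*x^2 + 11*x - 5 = (x - 5)*(x - 1)^2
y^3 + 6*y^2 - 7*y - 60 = (y - 3)*(y + 4)*(y + 5)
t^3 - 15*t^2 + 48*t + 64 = (t - 8)^2*(t + 1)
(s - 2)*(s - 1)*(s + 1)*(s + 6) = s^4 + 4*s^3 - 13*s^2 - 4*s + 12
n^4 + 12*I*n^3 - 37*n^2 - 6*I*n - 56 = (n - I)*(n + 2*I)*(n + 4*I)*(n + 7*I)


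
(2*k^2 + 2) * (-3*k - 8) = -6*k^3 - 16*k^2 - 6*k - 16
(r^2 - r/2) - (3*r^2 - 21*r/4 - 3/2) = -2*r^2 + 19*r/4 + 3/2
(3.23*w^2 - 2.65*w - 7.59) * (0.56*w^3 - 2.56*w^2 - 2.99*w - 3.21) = 1.8088*w^5 - 9.7528*w^4 - 7.1241*w^3 + 16.9856*w^2 + 31.2006*w + 24.3639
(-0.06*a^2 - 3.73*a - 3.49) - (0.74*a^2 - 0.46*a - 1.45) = -0.8*a^2 - 3.27*a - 2.04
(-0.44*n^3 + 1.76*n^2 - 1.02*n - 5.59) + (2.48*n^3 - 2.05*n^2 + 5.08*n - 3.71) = 2.04*n^3 - 0.29*n^2 + 4.06*n - 9.3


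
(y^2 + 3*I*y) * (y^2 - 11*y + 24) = y^4 - 11*y^3 + 3*I*y^3 + 24*y^2 - 33*I*y^2 + 72*I*y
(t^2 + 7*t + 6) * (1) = t^2 + 7*t + 6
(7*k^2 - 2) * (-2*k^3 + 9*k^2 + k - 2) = -14*k^5 + 63*k^4 + 11*k^3 - 32*k^2 - 2*k + 4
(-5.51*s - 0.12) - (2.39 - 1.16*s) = -4.35*s - 2.51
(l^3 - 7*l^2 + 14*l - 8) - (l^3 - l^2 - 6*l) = -6*l^2 + 20*l - 8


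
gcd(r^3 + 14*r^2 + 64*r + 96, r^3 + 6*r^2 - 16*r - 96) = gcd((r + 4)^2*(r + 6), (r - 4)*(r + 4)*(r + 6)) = r^2 + 10*r + 24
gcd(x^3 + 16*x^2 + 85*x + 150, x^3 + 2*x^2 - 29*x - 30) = x + 6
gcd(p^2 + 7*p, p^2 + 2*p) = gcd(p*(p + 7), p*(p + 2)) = p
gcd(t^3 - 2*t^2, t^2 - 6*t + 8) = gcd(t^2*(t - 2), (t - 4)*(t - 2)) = t - 2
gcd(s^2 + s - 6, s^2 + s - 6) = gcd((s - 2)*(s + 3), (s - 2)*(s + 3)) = s^2 + s - 6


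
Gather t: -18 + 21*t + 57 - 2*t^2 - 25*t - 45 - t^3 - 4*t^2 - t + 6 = -t^3 - 6*t^2 - 5*t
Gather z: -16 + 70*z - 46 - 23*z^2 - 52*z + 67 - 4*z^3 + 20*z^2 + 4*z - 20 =-4*z^3 - 3*z^2 + 22*z - 15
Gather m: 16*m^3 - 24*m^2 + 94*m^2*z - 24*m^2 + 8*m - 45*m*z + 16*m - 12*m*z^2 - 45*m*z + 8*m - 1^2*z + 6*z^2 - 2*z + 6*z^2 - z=16*m^3 + m^2*(94*z - 48) + m*(-12*z^2 - 90*z + 32) + 12*z^2 - 4*z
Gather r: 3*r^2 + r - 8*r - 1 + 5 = 3*r^2 - 7*r + 4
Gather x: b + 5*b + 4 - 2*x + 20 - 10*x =6*b - 12*x + 24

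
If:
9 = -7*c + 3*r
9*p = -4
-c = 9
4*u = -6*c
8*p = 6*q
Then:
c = -9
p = -4/9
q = -16/27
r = -18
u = 27/2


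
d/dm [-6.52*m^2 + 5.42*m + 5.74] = 5.42 - 13.04*m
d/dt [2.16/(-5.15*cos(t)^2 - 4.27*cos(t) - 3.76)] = -(22.248*cos(t) + 9.2232)*sin(t)/(5.15*cos(t)^2 + 4.27*cos(t) + 3.76)^2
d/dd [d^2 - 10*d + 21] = 2*d - 10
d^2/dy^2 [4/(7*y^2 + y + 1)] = 8*(-49*y^2 - 7*y + (14*y + 1)^2 - 7)/(7*y^2 + y + 1)^3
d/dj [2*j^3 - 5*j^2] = 2*j*(3*j - 5)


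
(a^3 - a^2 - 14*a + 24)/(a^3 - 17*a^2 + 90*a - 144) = (a^2 + 2*a - 8)/(a^2 - 14*a + 48)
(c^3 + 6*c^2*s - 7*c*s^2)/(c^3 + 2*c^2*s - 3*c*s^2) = (c + 7*s)/(c + 3*s)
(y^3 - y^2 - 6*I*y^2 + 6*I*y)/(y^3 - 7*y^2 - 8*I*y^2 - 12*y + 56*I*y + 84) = y*(y - 1)/(y^2 - y*(7 + 2*I) + 14*I)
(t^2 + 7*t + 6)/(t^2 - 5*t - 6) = (t + 6)/(t - 6)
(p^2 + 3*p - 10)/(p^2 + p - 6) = (p + 5)/(p + 3)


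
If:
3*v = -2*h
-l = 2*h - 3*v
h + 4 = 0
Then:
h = -4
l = 16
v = 8/3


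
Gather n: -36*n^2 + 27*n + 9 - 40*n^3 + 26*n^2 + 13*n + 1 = -40*n^3 - 10*n^2 + 40*n + 10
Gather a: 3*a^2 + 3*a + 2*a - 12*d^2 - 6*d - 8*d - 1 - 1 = 3*a^2 + 5*a - 12*d^2 - 14*d - 2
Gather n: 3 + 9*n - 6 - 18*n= -9*n - 3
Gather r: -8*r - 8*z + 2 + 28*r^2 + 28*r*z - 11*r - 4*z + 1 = 28*r^2 + r*(28*z - 19) - 12*z + 3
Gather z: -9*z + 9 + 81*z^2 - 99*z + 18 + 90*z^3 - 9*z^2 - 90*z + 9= 90*z^3 + 72*z^2 - 198*z + 36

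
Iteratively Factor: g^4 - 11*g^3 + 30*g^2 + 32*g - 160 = (g - 5)*(g^3 - 6*g^2 + 32) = (g - 5)*(g + 2)*(g^2 - 8*g + 16) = (g - 5)*(g - 4)*(g + 2)*(g - 4)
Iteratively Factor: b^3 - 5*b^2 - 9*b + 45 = (b + 3)*(b^2 - 8*b + 15) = (b - 5)*(b + 3)*(b - 3)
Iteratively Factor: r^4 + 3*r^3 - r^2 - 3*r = (r - 1)*(r^3 + 4*r^2 + 3*r) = (r - 1)*(r + 1)*(r^2 + 3*r) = r*(r - 1)*(r + 1)*(r + 3)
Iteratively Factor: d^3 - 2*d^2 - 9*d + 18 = (d + 3)*(d^2 - 5*d + 6) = (d - 2)*(d + 3)*(d - 3)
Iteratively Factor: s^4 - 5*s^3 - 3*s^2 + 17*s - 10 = (s - 1)*(s^3 - 4*s^2 - 7*s + 10) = (s - 1)^2*(s^2 - 3*s - 10) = (s - 1)^2*(s + 2)*(s - 5)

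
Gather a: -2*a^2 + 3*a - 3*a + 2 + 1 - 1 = 2 - 2*a^2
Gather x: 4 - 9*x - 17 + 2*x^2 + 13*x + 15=2*x^2 + 4*x + 2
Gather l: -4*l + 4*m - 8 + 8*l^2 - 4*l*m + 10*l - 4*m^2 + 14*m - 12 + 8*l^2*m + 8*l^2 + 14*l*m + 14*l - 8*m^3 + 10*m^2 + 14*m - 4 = l^2*(8*m + 16) + l*(10*m + 20) - 8*m^3 + 6*m^2 + 32*m - 24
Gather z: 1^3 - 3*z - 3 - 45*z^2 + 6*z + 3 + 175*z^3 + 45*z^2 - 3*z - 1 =175*z^3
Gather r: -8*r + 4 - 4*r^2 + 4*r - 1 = -4*r^2 - 4*r + 3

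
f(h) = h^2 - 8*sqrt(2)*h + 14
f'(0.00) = -11.31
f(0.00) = 14.00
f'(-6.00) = -23.31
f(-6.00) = 117.88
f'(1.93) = -7.45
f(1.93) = -4.11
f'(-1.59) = -14.49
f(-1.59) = 34.52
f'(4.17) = -2.97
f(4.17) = -15.79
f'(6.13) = 0.95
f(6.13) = -17.78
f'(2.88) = -5.55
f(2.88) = -10.29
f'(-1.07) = -13.45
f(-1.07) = 27.25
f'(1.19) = -8.93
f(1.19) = 1.95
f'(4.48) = -2.35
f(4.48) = -16.62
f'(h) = 2*h - 8*sqrt(2)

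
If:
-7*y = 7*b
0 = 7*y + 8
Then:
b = 8/7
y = -8/7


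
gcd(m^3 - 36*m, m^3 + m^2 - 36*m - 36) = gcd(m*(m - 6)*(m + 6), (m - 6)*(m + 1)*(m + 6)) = m^2 - 36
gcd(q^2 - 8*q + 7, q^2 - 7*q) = q - 7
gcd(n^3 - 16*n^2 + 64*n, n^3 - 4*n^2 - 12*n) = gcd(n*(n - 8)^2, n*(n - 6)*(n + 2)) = n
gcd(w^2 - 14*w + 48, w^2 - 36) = w - 6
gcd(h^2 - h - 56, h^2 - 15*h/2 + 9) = 1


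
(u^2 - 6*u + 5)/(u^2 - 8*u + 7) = (u - 5)/(u - 7)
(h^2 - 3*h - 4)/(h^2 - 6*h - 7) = (h - 4)/(h - 7)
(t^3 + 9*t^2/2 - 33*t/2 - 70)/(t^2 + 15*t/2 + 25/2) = (2*t^2 - t - 28)/(2*t + 5)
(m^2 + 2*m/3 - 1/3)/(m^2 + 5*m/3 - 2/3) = (m + 1)/(m + 2)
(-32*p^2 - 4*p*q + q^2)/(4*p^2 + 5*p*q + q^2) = (-8*p + q)/(p + q)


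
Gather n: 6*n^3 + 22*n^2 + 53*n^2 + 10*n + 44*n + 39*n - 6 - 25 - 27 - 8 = 6*n^3 + 75*n^2 + 93*n - 66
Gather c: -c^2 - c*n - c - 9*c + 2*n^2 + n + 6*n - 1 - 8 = -c^2 + c*(-n - 10) + 2*n^2 + 7*n - 9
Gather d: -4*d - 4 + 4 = -4*d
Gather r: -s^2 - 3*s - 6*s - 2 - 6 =-s^2 - 9*s - 8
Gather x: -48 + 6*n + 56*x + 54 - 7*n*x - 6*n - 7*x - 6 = x*(49 - 7*n)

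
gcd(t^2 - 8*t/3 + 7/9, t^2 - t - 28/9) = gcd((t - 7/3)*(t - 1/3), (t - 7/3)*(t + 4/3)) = t - 7/3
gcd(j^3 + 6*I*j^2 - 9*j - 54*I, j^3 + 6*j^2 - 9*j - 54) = j^2 - 9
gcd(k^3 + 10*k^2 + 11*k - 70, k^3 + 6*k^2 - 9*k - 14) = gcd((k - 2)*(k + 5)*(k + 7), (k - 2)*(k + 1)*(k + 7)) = k^2 + 5*k - 14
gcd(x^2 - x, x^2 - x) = x^2 - x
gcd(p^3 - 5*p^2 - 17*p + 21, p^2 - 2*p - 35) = p - 7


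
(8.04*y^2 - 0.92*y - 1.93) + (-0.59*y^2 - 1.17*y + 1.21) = 7.45*y^2 - 2.09*y - 0.72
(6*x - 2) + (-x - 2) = 5*x - 4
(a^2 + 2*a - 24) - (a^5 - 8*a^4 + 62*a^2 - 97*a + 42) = -a^5 + 8*a^4 - 61*a^2 + 99*a - 66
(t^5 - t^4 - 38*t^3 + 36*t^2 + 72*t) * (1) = t^5 - t^4 - 38*t^3 + 36*t^2 + 72*t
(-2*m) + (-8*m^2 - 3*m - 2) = -8*m^2 - 5*m - 2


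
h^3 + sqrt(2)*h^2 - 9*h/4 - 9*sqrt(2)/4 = (h - 3/2)*(h + 3/2)*(h + sqrt(2))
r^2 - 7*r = r*(r - 7)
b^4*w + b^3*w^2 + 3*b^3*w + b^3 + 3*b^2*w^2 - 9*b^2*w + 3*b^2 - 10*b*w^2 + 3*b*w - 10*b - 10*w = (b - 2)*(b + 5)*(b + w)*(b*w + 1)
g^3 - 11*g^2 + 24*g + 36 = (g - 6)^2*(g + 1)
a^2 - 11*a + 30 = (a - 6)*(a - 5)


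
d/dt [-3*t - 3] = -3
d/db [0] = 0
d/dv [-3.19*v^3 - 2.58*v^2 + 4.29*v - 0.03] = -9.57*v^2 - 5.16*v + 4.29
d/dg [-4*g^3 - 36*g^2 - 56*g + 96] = -12*g^2 - 72*g - 56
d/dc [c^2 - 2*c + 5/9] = 2*c - 2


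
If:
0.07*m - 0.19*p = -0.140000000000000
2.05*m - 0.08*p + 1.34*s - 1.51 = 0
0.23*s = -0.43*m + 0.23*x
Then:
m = 2.76464756149379*x - 3.23700486284878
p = 1.01855436476087*x - 0.455738633681129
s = 6.05179170010859 - 4.16868891931448*x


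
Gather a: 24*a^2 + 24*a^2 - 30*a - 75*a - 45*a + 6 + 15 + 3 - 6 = 48*a^2 - 150*a + 18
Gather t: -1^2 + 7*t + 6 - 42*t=5 - 35*t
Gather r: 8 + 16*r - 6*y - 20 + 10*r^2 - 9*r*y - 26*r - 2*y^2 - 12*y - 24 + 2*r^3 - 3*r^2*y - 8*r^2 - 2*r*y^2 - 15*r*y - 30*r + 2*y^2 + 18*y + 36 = 2*r^3 + r^2*(2 - 3*y) + r*(-2*y^2 - 24*y - 40)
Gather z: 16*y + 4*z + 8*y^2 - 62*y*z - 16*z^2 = 8*y^2 + 16*y - 16*z^2 + z*(4 - 62*y)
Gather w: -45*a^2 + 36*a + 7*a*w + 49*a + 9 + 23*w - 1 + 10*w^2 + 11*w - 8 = -45*a^2 + 85*a + 10*w^2 + w*(7*a + 34)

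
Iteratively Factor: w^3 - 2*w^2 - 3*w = (w)*(w^2 - 2*w - 3) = w*(w + 1)*(w - 3)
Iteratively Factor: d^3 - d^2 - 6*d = (d)*(d^2 - d - 6) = d*(d + 2)*(d - 3)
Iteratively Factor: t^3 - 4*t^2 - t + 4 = (t - 1)*(t^2 - 3*t - 4) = (t - 1)*(t + 1)*(t - 4)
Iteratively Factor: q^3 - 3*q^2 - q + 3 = (q - 1)*(q^2 - 2*q - 3) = (q - 1)*(q + 1)*(q - 3)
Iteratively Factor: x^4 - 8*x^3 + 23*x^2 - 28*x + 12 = (x - 3)*(x^3 - 5*x^2 + 8*x - 4) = (x - 3)*(x - 1)*(x^2 - 4*x + 4) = (x - 3)*(x - 2)*(x - 1)*(x - 2)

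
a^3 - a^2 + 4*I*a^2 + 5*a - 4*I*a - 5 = (a - 1)*(a - I)*(a + 5*I)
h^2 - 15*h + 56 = (h - 8)*(h - 7)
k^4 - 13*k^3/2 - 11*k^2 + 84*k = k*(k - 6)*(k - 4)*(k + 7/2)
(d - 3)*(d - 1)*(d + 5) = d^3 + d^2 - 17*d + 15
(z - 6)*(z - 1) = z^2 - 7*z + 6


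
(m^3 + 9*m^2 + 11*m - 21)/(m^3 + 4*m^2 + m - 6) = (m + 7)/(m + 2)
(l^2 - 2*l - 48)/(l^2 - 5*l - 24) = (l + 6)/(l + 3)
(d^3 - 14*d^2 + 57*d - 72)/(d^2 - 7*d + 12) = (d^2 - 11*d + 24)/(d - 4)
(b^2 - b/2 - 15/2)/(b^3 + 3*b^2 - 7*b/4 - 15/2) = 2*(b - 3)/(2*b^2 + b - 6)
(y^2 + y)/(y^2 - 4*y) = (y + 1)/(y - 4)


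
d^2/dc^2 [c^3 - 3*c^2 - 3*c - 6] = 6*c - 6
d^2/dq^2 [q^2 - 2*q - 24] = 2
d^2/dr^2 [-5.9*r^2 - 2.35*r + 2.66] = -11.8000000000000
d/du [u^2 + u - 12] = 2*u + 1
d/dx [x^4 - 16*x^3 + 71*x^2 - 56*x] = 4*x^3 - 48*x^2 + 142*x - 56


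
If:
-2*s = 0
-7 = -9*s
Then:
No Solution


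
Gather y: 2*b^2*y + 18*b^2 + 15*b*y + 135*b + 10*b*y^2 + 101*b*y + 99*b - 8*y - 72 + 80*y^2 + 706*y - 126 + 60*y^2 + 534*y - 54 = 18*b^2 + 234*b + y^2*(10*b + 140) + y*(2*b^2 + 116*b + 1232) - 252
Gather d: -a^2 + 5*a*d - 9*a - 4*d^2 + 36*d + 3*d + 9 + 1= -a^2 - 9*a - 4*d^2 + d*(5*a + 39) + 10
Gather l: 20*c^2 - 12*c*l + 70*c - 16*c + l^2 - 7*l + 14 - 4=20*c^2 + 54*c + l^2 + l*(-12*c - 7) + 10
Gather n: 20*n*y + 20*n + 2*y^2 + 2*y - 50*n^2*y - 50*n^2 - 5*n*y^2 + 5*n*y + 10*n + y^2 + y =n^2*(-50*y - 50) + n*(-5*y^2 + 25*y + 30) + 3*y^2 + 3*y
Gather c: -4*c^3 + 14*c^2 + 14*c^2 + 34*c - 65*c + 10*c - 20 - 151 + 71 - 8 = -4*c^3 + 28*c^2 - 21*c - 108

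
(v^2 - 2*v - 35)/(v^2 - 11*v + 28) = (v + 5)/(v - 4)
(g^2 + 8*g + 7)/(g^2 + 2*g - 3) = (g^2 + 8*g + 7)/(g^2 + 2*g - 3)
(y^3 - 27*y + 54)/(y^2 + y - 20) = (y^3 - 27*y + 54)/(y^2 + y - 20)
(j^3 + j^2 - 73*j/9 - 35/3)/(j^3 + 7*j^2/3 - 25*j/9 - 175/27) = 3*(j - 3)/(3*j - 5)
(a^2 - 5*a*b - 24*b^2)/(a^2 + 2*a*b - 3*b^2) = (a - 8*b)/(a - b)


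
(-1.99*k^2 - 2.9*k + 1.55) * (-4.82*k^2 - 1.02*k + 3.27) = 9.5918*k^4 + 16.0078*k^3 - 11.0203*k^2 - 11.064*k + 5.0685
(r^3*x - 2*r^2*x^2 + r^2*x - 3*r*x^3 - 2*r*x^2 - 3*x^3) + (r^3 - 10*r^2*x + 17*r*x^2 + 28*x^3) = r^3*x + r^3 - 2*r^2*x^2 - 9*r^2*x - 3*r*x^3 + 15*r*x^2 + 25*x^3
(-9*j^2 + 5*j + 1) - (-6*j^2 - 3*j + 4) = -3*j^2 + 8*j - 3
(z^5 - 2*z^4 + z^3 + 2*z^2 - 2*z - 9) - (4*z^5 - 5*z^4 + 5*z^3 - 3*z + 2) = -3*z^5 + 3*z^4 - 4*z^3 + 2*z^2 + z - 11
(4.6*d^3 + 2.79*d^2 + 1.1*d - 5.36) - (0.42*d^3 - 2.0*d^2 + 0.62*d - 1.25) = 4.18*d^3 + 4.79*d^2 + 0.48*d - 4.11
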